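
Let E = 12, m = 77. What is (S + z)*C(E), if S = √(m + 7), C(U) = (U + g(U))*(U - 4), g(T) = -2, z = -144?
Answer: -11520 + 160*√21 ≈ -10787.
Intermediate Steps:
C(U) = (-4 + U)*(-2 + U) (C(U) = (U - 2)*(U - 4) = (-2 + U)*(-4 + U) = (-4 + U)*(-2 + U))
S = 2*√21 (S = √(77 + 7) = √84 = 2*√21 ≈ 9.1651)
(S + z)*C(E) = (2*√21 - 144)*(8 + 12² - 6*12) = (-144 + 2*√21)*(8 + 144 - 72) = (-144 + 2*√21)*80 = -11520 + 160*√21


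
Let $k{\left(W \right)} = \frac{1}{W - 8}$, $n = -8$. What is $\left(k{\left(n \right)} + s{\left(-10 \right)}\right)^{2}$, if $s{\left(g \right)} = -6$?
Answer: $\frac{9409}{256} \approx 36.754$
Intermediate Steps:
$k{\left(W \right)} = \frac{1}{-8 + W}$
$\left(k{\left(n \right)} + s{\left(-10 \right)}\right)^{2} = \left(\frac{1}{-8 - 8} - 6\right)^{2} = \left(\frac{1}{-16} - 6\right)^{2} = \left(- \frac{1}{16} - 6\right)^{2} = \left(- \frac{97}{16}\right)^{2} = \frac{9409}{256}$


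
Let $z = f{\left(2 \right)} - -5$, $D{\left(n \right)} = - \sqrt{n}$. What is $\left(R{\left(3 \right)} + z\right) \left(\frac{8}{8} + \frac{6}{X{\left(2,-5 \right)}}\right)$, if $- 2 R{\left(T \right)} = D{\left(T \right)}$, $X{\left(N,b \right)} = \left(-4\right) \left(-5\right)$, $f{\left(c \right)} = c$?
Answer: $\frac{91}{10} + \frac{13 \sqrt{3}}{20} \approx 10.226$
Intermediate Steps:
$X{\left(N,b \right)} = 20$
$R{\left(T \right)} = \frac{\sqrt{T}}{2}$ ($R{\left(T \right)} = - \frac{\left(-1\right) \sqrt{T}}{2} = \frac{\sqrt{T}}{2}$)
$z = 7$ ($z = 2 - -5 = 2 + 5 = 7$)
$\left(R{\left(3 \right)} + z\right) \left(\frac{8}{8} + \frac{6}{X{\left(2,-5 \right)}}\right) = \left(\frac{\sqrt{3}}{2} + 7\right) \left(\frac{8}{8} + \frac{6}{20}\right) = \left(7 + \frac{\sqrt{3}}{2}\right) \left(8 \cdot \frac{1}{8} + 6 \cdot \frac{1}{20}\right) = \left(7 + \frac{\sqrt{3}}{2}\right) \left(1 + \frac{3}{10}\right) = \left(7 + \frac{\sqrt{3}}{2}\right) \frac{13}{10} = \frac{91}{10} + \frac{13 \sqrt{3}}{20}$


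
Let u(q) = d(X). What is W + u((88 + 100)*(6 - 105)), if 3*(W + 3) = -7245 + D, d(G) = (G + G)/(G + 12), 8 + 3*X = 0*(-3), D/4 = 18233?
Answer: 459734/21 ≈ 21892.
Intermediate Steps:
D = 72932 (D = 4*18233 = 72932)
X = -8/3 (X = -8/3 + (0*(-3))/3 = -8/3 + (⅓)*0 = -8/3 + 0 = -8/3 ≈ -2.6667)
d(G) = 2*G/(12 + G) (d(G) = (2*G)/(12 + G) = 2*G/(12 + G))
W = 65678/3 (W = -3 + (-7245 + 72932)/3 = -3 + (⅓)*65687 = -3 + 65687/3 = 65678/3 ≈ 21893.)
u(q) = -4/7 (u(q) = 2*(-8/3)/(12 - 8/3) = 2*(-8/3)/(28/3) = 2*(-8/3)*(3/28) = -4/7)
W + u((88 + 100)*(6 - 105)) = 65678/3 - 4/7 = 459734/21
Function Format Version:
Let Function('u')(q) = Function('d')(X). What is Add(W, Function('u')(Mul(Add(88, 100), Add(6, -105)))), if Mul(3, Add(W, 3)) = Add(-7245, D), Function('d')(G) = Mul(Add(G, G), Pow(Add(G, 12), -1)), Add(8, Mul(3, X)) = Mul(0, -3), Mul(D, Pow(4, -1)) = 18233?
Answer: Rational(459734, 21) ≈ 21892.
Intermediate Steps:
D = 72932 (D = Mul(4, 18233) = 72932)
X = Rational(-8, 3) (X = Add(Rational(-8, 3), Mul(Rational(1, 3), Mul(0, -3))) = Add(Rational(-8, 3), Mul(Rational(1, 3), 0)) = Add(Rational(-8, 3), 0) = Rational(-8, 3) ≈ -2.6667)
Function('d')(G) = Mul(2, G, Pow(Add(12, G), -1)) (Function('d')(G) = Mul(Mul(2, G), Pow(Add(12, G), -1)) = Mul(2, G, Pow(Add(12, G), -1)))
W = Rational(65678, 3) (W = Add(-3, Mul(Rational(1, 3), Add(-7245, 72932))) = Add(-3, Mul(Rational(1, 3), 65687)) = Add(-3, Rational(65687, 3)) = Rational(65678, 3) ≈ 21893.)
Function('u')(q) = Rational(-4, 7) (Function('u')(q) = Mul(2, Rational(-8, 3), Pow(Add(12, Rational(-8, 3)), -1)) = Mul(2, Rational(-8, 3), Pow(Rational(28, 3), -1)) = Mul(2, Rational(-8, 3), Rational(3, 28)) = Rational(-4, 7))
Add(W, Function('u')(Mul(Add(88, 100), Add(6, -105)))) = Add(Rational(65678, 3), Rational(-4, 7)) = Rational(459734, 21)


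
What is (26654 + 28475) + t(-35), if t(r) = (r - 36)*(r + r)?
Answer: 60099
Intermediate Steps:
t(r) = 2*r*(-36 + r) (t(r) = (-36 + r)*(2*r) = 2*r*(-36 + r))
(26654 + 28475) + t(-35) = (26654 + 28475) + 2*(-35)*(-36 - 35) = 55129 + 2*(-35)*(-71) = 55129 + 4970 = 60099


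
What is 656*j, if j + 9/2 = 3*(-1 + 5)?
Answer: 4920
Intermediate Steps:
j = 15/2 (j = -9/2 + 3*(-1 + 5) = -9/2 + 3*4 = -9/2 + 12 = 15/2 ≈ 7.5000)
656*j = 656*(15/2) = 4920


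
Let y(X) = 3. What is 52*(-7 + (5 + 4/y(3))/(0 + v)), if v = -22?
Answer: -12506/33 ≈ -378.97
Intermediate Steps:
52*(-7 + (5 + 4/y(3))/(0 + v)) = 52*(-7 + (5 + 4/3)/(0 - 22)) = 52*(-7 + (5 + 4*(⅓))/(-22)) = 52*(-7 + (5 + 4/3)*(-1/22)) = 52*(-7 + (19/3)*(-1/22)) = 52*(-7 - 19/66) = 52*(-481/66) = -12506/33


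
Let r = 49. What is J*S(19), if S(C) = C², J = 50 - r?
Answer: 361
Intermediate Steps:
J = 1 (J = 50 - 1*49 = 50 - 49 = 1)
J*S(19) = 1*19² = 1*361 = 361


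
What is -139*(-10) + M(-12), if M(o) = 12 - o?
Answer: 1414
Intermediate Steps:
-139*(-10) + M(-12) = -139*(-10) + (12 - 1*(-12)) = 1390 + (12 + 12) = 1390 + 24 = 1414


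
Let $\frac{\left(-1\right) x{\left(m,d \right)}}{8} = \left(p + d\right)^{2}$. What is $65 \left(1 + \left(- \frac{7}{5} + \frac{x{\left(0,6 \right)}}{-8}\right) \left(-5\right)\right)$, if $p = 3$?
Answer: $-25805$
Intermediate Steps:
$x{\left(m,d \right)} = - 8 \left(3 + d\right)^{2}$
$65 \left(1 + \left(- \frac{7}{5} + \frac{x{\left(0,6 \right)}}{-8}\right) \left(-5\right)\right) = 65 \left(1 + \left(- \frac{7}{5} + \frac{\left(-8\right) \left(3 + 6\right)^{2}}{-8}\right) \left(-5\right)\right) = 65 \left(1 + \left(\left(-7\right) \frac{1}{5} + - 8 \cdot 9^{2} \left(- \frac{1}{8}\right)\right) \left(-5\right)\right) = 65 \left(1 + \left(- \frac{7}{5} + \left(-8\right) 81 \left(- \frac{1}{8}\right)\right) \left(-5\right)\right) = 65 \left(1 + \left(- \frac{7}{5} - -81\right) \left(-5\right)\right) = 65 \left(1 + \left(- \frac{7}{5} + 81\right) \left(-5\right)\right) = 65 \left(1 + \frac{398}{5} \left(-5\right)\right) = 65 \left(1 - 398\right) = 65 \left(-397\right) = -25805$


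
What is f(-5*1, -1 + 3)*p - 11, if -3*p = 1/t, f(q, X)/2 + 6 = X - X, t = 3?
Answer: -29/3 ≈ -9.6667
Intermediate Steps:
f(q, X) = -12 (f(q, X) = -12 + 2*(X - X) = -12 + 2*0 = -12 + 0 = -12)
p = -⅑ (p = -⅓/3 = -⅓*⅓ = -⅑ ≈ -0.11111)
f(-5*1, -1 + 3)*p - 11 = -12*(-⅑) - 11 = 4/3 - 11 = -29/3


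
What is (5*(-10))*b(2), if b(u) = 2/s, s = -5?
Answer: 20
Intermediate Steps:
b(u) = -⅖ (b(u) = 2/(-5) = 2*(-⅕) = -⅖)
(5*(-10))*b(2) = (5*(-10))*(-⅖) = -50*(-⅖) = 20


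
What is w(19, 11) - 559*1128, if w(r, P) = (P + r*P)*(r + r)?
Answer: -622192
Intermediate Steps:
w(r, P) = 2*r*(P + P*r) (w(r, P) = (P + P*r)*(2*r) = 2*r*(P + P*r))
w(19, 11) - 559*1128 = 2*11*19*(1 + 19) - 559*1128 = 2*11*19*20 - 630552 = 8360 - 630552 = -622192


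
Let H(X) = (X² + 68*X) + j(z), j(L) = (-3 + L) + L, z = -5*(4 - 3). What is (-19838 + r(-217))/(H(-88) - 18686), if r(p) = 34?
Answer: 19804/16939 ≈ 1.1691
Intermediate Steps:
z = -5 (z = -5*1 = -5)
j(L) = -3 + 2*L
H(X) = -13 + X² + 68*X (H(X) = (X² + 68*X) + (-3 + 2*(-5)) = (X² + 68*X) + (-3 - 10) = (X² + 68*X) - 13 = -13 + X² + 68*X)
(-19838 + r(-217))/(H(-88) - 18686) = (-19838 + 34)/((-13 + (-88)² + 68*(-88)) - 18686) = -19804/((-13 + 7744 - 5984) - 18686) = -19804/(1747 - 18686) = -19804/(-16939) = -19804*(-1/16939) = 19804/16939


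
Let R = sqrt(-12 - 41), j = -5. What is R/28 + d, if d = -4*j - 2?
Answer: 18 + I*sqrt(53)/28 ≈ 18.0 + 0.26*I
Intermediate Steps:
R = I*sqrt(53) (R = sqrt(-53) = I*sqrt(53) ≈ 7.2801*I)
d = 18 (d = -4*(-5) - 2 = 20 - 2 = 18)
R/28 + d = (I*sqrt(53))/28 + 18 = (I*sqrt(53))*(1/28) + 18 = I*sqrt(53)/28 + 18 = 18 + I*sqrt(53)/28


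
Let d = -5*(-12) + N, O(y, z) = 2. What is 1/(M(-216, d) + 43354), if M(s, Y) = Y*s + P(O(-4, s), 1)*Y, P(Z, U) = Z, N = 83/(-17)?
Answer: 17/536500 ≈ 3.1687e-5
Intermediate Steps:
N = -83/17 (N = 83*(-1/17) = -83/17 ≈ -4.8824)
d = 937/17 (d = -5*(-12) - 83/17 = 60 - 83/17 = 937/17 ≈ 55.118)
M(s, Y) = 2*Y + Y*s (M(s, Y) = Y*s + 2*Y = 2*Y + Y*s)
1/(M(-216, d) + 43354) = 1/(937*(2 - 216)/17 + 43354) = 1/((937/17)*(-214) + 43354) = 1/(-200518/17 + 43354) = 1/(536500/17) = 17/536500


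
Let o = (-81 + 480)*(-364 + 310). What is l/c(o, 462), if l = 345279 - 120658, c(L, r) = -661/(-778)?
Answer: 174755138/661 ≈ 2.6438e+5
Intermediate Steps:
o = -21546 (o = 399*(-54) = -21546)
c(L, r) = 661/778 (c(L, r) = -661*(-1/778) = 661/778)
l = 224621
l/c(o, 462) = 224621/(661/778) = 224621*(778/661) = 174755138/661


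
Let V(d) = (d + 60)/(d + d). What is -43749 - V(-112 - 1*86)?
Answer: -2887457/66 ≈ -43749.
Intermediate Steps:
V(d) = (60 + d)/(2*d) (V(d) = (60 + d)/((2*d)) = (60 + d)*(1/(2*d)) = (60 + d)/(2*d))
-43749 - V(-112 - 1*86) = -43749 - (60 + (-112 - 1*86))/(2*(-112 - 1*86)) = -43749 - (60 + (-112 - 86))/(2*(-112 - 86)) = -43749 - (60 - 198)/(2*(-198)) = -43749 - (-1)*(-138)/(2*198) = -43749 - 1*23/66 = -43749 - 23/66 = -2887457/66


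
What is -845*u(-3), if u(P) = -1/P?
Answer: -845/3 ≈ -281.67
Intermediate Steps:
-845*u(-3) = -845*(-1/(-3)) = -845*(-1*(-1/3)) = -845/3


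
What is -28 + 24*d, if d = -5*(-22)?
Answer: 2612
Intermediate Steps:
d = 110
-28 + 24*d = -28 + 24*110 = -28 + 2640 = 2612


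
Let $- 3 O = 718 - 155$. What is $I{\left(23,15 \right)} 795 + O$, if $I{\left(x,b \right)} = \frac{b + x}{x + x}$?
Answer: $\frac{32366}{69} \approx 469.07$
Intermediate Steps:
$O = - \frac{563}{3}$ ($O = - \frac{718 - 155}{3} = \left(- \frac{1}{3}\right) 563 = - \frac{563}{3} \approx -187.67$)
$I{\left(x,b \right)} = \frac{b + x}{2 x}$
$I{\left(23,15 \right)} 795 + O = \frac{15 + 23}{2 \cdot 23} \cdot 795 - \frac{563}{3} = \frac{1}{2} \cdot \frac{1}{23} \cdot 38 \cdot 795 - \frac{563}{3} = \frac{19}{23} \cdot 795 - \frac{563}{3} = \frac{15105}{23} - \frac{563}{3} = \frac{32366}{69}$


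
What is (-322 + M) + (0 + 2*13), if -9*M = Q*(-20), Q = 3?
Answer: -868/3 ≈ -289.33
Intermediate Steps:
M = 20/3 (M = -(-20)/3 = -⅑*(-60) = 20/3 ≈ 6.6667)
(-322 + M) + (0 + 2*13) = (-322 + 20/3) + (0 + 2*13) = -946/3 + (0 + 26) = -946/3 + 26 = -868/3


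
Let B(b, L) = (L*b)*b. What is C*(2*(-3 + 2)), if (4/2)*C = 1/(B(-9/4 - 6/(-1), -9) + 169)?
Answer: -16/679 ≈ -0.023564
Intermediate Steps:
B(b, L) = L*b²
C = 8/679 (C = 1/(2*(-9*(-9/4 - 6/(-1))² + 169)) = 1/(2*(-9*(-9*¼ - 6*(-1))² + 169)) = 1/(2*(-9*(-9/4 + 6)² + 169)) = 1/(2*(-9*(15/4)² + 169)) = 1/(2*(-9*225/16 + 169)) = 1/(2*(-2025/16 + 169)) = 1/(2*(679/16)) = (½)*(16/679) = 8/679 ≈ 0.011782)
C*(2*(-3 + 2)) = 8*(2*(-3 + 2))/679 = 8*(2*(-1))/679 = (8/679)*(-2) = -16/679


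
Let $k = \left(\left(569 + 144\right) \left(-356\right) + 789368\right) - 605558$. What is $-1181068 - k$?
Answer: $-1111050$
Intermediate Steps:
$k = -70018$ ($k = \left(713 \left(-356\right) + 789368\right) - 605558 = \left(-253828 + 789368\right) - 605558 = 535540 - 605558 = -70018$)
$-1181068 - k = -1181068 - -70018 = -1181068 + 70018 = -1111050$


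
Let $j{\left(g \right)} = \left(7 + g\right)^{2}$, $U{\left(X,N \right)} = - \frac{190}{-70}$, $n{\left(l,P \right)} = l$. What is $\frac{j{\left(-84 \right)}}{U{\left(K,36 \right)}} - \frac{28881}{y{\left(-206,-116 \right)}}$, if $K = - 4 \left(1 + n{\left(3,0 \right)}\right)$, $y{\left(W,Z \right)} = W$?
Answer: $\frac{9098357}{3914} \approx 2324.6$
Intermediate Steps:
$K = -16$ ($K = - 4 \left(1 + 3\right) = \left(-4\right) 4 = -16$)
$U{\left(X,N \right)} = \frac{19}{7}$ ($U{\left(X,N \right)} = \left(-190\right) \left(- \frac{1}{70}\right) = \frac{19}{7}$)
$\frac{j{\left(-84 \right)}}{U{\left(K,36 \right)}} - \frac{28881}{y{\left(-206,-116 \right)}} = \frac{\left(7 - 84\right)^{2}}{\frac{19}{7}} - \frac{28881}{-206} = \left(-77\right)^{2} \cdot \frac{7}{19} - - \frac{28881}{206} = 5929 \cdot \frac{7}{19} + \frac{28881}{206} = \frac{41503}{19} + \frac{28881}{206} = \frac{9098357}{3914}$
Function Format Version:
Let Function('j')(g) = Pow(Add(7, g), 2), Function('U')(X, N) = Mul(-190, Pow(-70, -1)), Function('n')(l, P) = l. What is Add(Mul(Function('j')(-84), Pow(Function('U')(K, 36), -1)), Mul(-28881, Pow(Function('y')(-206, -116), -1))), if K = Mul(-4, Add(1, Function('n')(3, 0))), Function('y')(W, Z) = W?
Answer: Rational(9098357, 3914) ≈ 2324.6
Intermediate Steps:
K = -16 (K = Mul(-4, Add(1, 3)) = Mul(-4, 4) = -16)
Function('U')(X, N) = Rational(19, 7) (Function('U')(X, N) = Mul(-190, Rational(-1, 70)) = Rational(19, 7))
Add(Mul(Function('j')(-84), Pow(Function('U')(K, 36), -1)), Mul(-28881, Pow(Function('y')(-206, -116), -1))) = Add(Mul(Pow(Add(7, -84), 2), Pow(Rational(19, 7), -1)), Mul(-28881, Pow(-206, -1))) = Add(Mul(Pow(-77, 2), Rational(7, 19)), Mul(-28881, Rational(-1, 206))) = Add(Mul(5929, Rational(7, 19)), Rational(28881, 206)) = Add(Rational(41503, 19), Rational(28881, 206)) = Rational(9098357, 3914)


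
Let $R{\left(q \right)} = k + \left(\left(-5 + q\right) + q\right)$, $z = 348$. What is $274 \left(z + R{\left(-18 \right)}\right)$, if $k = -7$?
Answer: $82200$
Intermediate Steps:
$R{\left(q \right)} = -12 + 2 q$ ($R{\left(q \right)} = -7 + \left(\left(-5 + q\right) + q\right) = -7 + \left(-5 + 2 q\right) = -12 + 2 q$)
$274 \left(z + R{\left(-18 \right)}\right) = 274 \left(348 + \left(-12 + 2 \left(-18\right)\right)\right) = 274 \left(348 - 48\right) = 274 \cdot 300 = 82200$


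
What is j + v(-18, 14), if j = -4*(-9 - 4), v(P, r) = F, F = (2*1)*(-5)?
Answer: 42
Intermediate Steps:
F = -10 (F = 2*(-5) = -10)
v(P, r) = -10
j = 52 (j = -4*(-13) = 52)
j + v(-18, 14) = 52 - 10 = 42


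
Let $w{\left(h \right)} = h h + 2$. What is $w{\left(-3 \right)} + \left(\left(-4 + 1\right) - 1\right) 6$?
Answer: $-13$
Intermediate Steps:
$w{\left(h \right)} = 2 + h^{2}$ ($w{\left(h \right)} = h^{2} + 2 = 2 + h^{2}$)
$w{\left(-3 \right)} + \left(\left(-4 + 1\right) - 1\right) 6 = \left(2 + \left(-3\right)^{2}\right) + \left(\left(-4 + 1\right) - 1\right) 6 = \left(2 + 9\right) + \left(-3 - 1\right) 6 = 11 - 24 = -13$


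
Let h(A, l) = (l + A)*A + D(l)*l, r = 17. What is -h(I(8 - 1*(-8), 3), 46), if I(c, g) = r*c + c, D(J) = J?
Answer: -98308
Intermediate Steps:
I(c, g) = 18*c (I(c, g) = 17*c + c = 18*c)
h(A, l) = l² + A*(A + l) (h(A, l) = (l + A)*A + l*l = (A + l)*A + l² = A*(A + l) + l² = l² + A*(A + l))
-h(I(8 - 1*(-8), 3), 46) = -((18*(8 - 1*(-8)))² + 46² + (18*(8 - 1*(-8)))*46) = -((18*(8 + 8))² + 2116 + (18*(8 + 8))*46) = -((18*16)² + 2116 + (18*16)*46) = -(288² + 2116 + 288*46) = -(82944 + 2116 + 13248) = -1*98308 = -98308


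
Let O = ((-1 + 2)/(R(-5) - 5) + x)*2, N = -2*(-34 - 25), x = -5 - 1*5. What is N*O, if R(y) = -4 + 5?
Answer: -2419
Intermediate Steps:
R(y) = 1
x = -10 (x = -5 - 5 = -10)
N = 118 (N = -2*(-59) = 118)
O = -41/2 (O = ((-1 + 2)/(1 - 5) - 10)*2 = (1/(-4) - 10)*2 = (1*(-¼) - 10)*2 = (-¼ - 10)*2 = -41/4*2 = -41/2 ≈ -20.500)
N*O = 118*(-41/2) = -2419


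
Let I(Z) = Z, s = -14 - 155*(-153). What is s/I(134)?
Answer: 23701/134 ≈ 176.87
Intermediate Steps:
s = 23701 (s = -14 + 23715 = 23701)
s/I(134) = 23701/134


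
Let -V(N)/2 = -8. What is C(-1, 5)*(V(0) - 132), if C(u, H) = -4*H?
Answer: 2320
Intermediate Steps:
V(N) = 16 (V(N) = -2*(-8) = 16)
C(-1, 5)*(V(0) - 132) = (-4*5)*(16 - 132) = -20*(-116) = 2320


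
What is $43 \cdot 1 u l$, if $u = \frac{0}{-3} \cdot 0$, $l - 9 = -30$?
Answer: $0$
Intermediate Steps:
$l = -21$ ($l = 9 - 30 = -21$)
$u = 0$ ($u = 0 \left(- \frac{1}{3}\right) 0 = 0 \cdot 0 = 0$)
$43 \cdot 1 u l = 43 \cdot 1 \cdot 0 \left(-21\right) = 43 \cdot 0 \left(-21\right) = 0 \left(-21\right) = 0$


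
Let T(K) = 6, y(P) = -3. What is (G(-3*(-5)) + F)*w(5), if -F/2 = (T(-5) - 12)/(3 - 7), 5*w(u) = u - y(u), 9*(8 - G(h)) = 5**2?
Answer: 32/9 ≈ 3.5556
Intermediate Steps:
G(h) = 47/9 (G(h) = 8 - 1/9*5**2 = 8 - 1/9*25 = 8 - 25/9 = 47/9)
w(u) = 3/5 + u/5 (w(u) = (u - 1*(-3))/5 = (u + 3)/5 = (3 + u)/5 = 3/5 + u/5)
F = -3 (F = -2*(6 - 12)/(3 - 7) = -(-12)/(-4) = -(-12)*(-1)/4 = -2*3/2 = -3)
(G(-3*(-5)) + F)*w(5) = (47/9 - 3)*(3/5 + (1/5)*5) = 20*(3/5 + 1)/9 = (20/9)*(8/5) = 32/9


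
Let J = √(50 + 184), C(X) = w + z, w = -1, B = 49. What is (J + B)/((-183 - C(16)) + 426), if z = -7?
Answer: 49/251 + 3*√26/251 ≈ 0.25616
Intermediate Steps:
C(X) = -8 (C(X) = -1 - 7 = -8)
J = 3*√26 (J = √234 = 3*√26 ≈ 15.297)
(J + B)/((-183 - C(16)) + 426) = (3*√26 + 49)/((-183 - 1*(-8)) + 426) = (49 + 3*√26)/((-183 + 8) + 426) = (49 + 3*√26)/(-175 + 426) = (49 + 3*√26)/251 = (49 + 3*√26)*(1/251) = 49/251 + 3*√26/251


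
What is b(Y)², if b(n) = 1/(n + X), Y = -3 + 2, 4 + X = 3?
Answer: ¼ ≈ 0.25000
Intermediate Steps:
X = -1 (X = -4 + 3 = -1)
Y = -1
b(n) = 1/(-1 + n) (b(n) = 1/(n - 1) = 1/(-1 + n))
b(Y)² = (1/(-1 - 1))² = (1/(-2))² = (-½)² = ¼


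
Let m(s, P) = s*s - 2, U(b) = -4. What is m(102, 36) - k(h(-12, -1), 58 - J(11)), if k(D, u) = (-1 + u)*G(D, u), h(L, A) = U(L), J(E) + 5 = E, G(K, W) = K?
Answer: 10606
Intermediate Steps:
J(E) = -5 + E
m(s, P) = -2 + s**2 (m(s, P) = s**2 - 2 = -2 + s**2)
h(L, A) = -4
k(D, u) = D*(-1 + u) (k(D, u) = (-1 + u)*D = D*(-1 + u))
m(102, 36) - k(h(-12, -1), 58 - J(11)) = (-2 + 102**2) - (-4)*(-1 + (58 - (-5 + 11))) = (-2 + 10404) - (-4)*(-1 + (58 - 1*6)) = 10402 - (-4)*(-1 + (58 - 6)) = 10402 - (-4)*(-1 + 52) = 10402 - (-4)*51 = 10402 - 1*(-204) = 10402 + 204 = 10606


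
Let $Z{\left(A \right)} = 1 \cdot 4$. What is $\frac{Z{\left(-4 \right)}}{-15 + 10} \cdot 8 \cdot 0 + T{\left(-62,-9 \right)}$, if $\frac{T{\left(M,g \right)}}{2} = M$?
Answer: $-124$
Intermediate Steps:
$T{\left(M,g \right)} = 2 M$
$Z{\left(A \right)} = 4$
$\frac{Z{\left(-4 \right)}}{-15 + 10} \cdot 8 \cdot 0 + T{\left(-62,-9 \right)} = \frac{1}{-15 + 10} \cdot 4 \cdot 8 \cdot 0 + 2 \left(-62\right) = \frac{1}{-5} \cdot 4 \cdot 0 - 124 = \left(- \frac{1}{5}\right) 4 \cdot 0 - 124 = \left(- \frac{4}{5}\right) 0 - 124 = 0 - 124 = -124$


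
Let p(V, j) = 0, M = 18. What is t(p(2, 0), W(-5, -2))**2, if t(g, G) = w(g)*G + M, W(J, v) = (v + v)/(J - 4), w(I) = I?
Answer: 324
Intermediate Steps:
W(J, v) = 2*v/(-4 + J) (W(J, v) = (2*v)/(-4 + J) = 2*v/(-4 + J))
t(g, G) = 18 + G*g (t(g, G) = g*G + 18 = G*g + 18 = 18 + G*g)
t(p(2, 0), W(-5, -2))**2 = (18 + (2*(-2)/(-4 - 5))*0)**2 = (18 + (2*(-2)/(-9))*0)**2 = (18 + (2*(-2)*(-1/9))*0)**2 = (18 + (4/9)*0)**2 = (18 + 0)**2 = 18**2 = 324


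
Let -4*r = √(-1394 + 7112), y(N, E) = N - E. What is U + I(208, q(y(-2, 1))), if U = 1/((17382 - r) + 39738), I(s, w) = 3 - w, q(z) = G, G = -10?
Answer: 113106879131/8700517447 - 2*√5718/26101552341 ≈ 13.000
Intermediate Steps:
q(z) = -10
r = -√5718/4 (r = -√(-1394 + 7112)/4 = -√5718/4 ≈ -18.904)
U = 1/(57120 + √5718/4) (U = 1/((17382 - (-1)*√5718/4) + 39738) = 1/((17382 + √5718/4) + 39738) = 1/(57120 + √5718/4) ≈ 1.7501e-5)
U + I(208, q(y(-2, 1))) = (152320/8700517447 - 2*√5718/26101552341) + (3 - 1*(-10)) = (152320/8700517447 - 2*√5718/26101552341) + (3 + 10) = (152320/8700517447 - 2*√5718/26101552341) + 13 = 113106879131/8700517447 - 2*√5718/26101552341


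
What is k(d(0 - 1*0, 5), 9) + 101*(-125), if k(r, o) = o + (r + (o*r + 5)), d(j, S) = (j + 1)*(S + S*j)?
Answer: -12561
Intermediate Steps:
d(j, S) = (1 + j)*(S + S*j)
k(r, o) = 5 + o + r + o*r (k(r, o) = o + (r + (5 + o*r)) = o + (5 + r + o*r) = 5 + o + r + o*r)
k(d(0 - 1*0, 5), 9) + 101*(-125) = (5 + 9 + 5*(1 + (0 - 1*0)**2 + 2*(0 - 1*0)) + 9*(5*(1 + (0 - 1*0)**2 + 2*(0 - 1*0)))) + 101*(-125) = (5 + 9 + 5*(1 + (0 + 0)**2 + 2*(0 + 0)) + 9*(5*(1 + (0 + 0)**2 + 2*(0 + 0)))) - 12625 = (5 + 9 + 5*(1 + 0**2 + 2*0) + 9*(5*(1 + 0**2 + 2*0))) - 12625 = (5 + 9 + 5*(1 + 0 + 0) + 9*(5*(1 + 0 + 0))) - 12625 = (5 + 9 + 5*1 + 9*(5*1)) - 12625 = (5 + 9 + 5 + 9*5) - 12625 = (5 + 9 + 5 + 45) - 12625 = 64 - 12625 = -12561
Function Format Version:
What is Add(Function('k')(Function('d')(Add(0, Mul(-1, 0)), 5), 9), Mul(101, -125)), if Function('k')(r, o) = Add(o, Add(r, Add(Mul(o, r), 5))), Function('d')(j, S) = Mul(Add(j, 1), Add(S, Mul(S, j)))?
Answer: -12561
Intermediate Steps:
Function('d')(j, S) = Mul(Add(1, j), Add(S, Mul(S, j)))
Function('k')(r, o) = Add(5, o, r, Mul(o, r)) (Function('k')(r, o) = Add(o, Add(r, Add(5, Mul(o, r)))) = Add(o, Add(5, r, Mul(o, r))) = Add(5, o, r, Mul(o, r)))
Add(Function('k')(Function('d')(Add(0, Mul(-1, 0)), 5), 9), Mul(101, -125)) = Add(Add(5, 9, Mul(5, Add(1, Pow(Add(0, Mul(-1, 0)), 2), Mul(2, Add(0, Mul(-1, 0))))), Mul(9, Mul(5, Add(1, Pow(Add(0, Mul(-1, 0)), 2), Mul(2, Add(0, Mul(-1, 0))))))), Mul(101, -125)) = Add(Add(5, 9, Mul(5, Add(1, Pow(Add(0, 0), 2), Mul(2, Add(0, 0)))), Mul(9, Mul(5, Add(1, Pow(Add(0, 0), 2), Mul(2, Add(0, 0)))))), -12625) = Add(Add(5, 9, Mul(5, Add(1, Pow(0, 2), Mul(2, 0))), Mul(9, Mul(5, Add(1, Pow(0, 2), Mul(2, 0))))), -12625) = Add(Add(5, 9, Mul(5, Add(1, 0, 0)), Mul(9, Mul(5, Add(1, 0, 0)))), -12625) = Add(Add(5, 9, Mul(5, 1), Mul(9, Mul(5, 1))), -12625) = Add(Add(5, 9, 5, Mul(9, 5)), -12625) = Add(Add(5, 9, 5, 45), -12625) = Add(64, -12625) = -12561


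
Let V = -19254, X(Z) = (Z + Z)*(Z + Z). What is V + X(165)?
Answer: 89646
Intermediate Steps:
X(Z) = 4*Z² (X(Z) = (2*Z)*(2*Z) = 4*Z²)
V + X(165) = -19254 + 4*165² = -19254 + 4*27225 = -19254 + 108900 = 89646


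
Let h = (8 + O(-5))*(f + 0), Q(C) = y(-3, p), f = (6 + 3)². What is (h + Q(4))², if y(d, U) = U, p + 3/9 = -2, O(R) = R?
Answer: 521284/9 ≈ 57920.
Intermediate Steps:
f = 81 (f = 9² = 81)
p = -7/3 (p = -⅓ - 2 = -7/3 ≈ -2.3333)
Q(C) = -7/3
h = 243 (h = (8 - 5)*(81 + 0) = 3*81 = 243)
(h + Q(4))² = (243 - 7/3)² = (722/3)² = 521284/9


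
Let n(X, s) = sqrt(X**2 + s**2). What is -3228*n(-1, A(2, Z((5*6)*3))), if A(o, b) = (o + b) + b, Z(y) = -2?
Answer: -3228*sqrt(5) ≈ -7218.0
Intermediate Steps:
A(o, b) = o + 2*b (A(o, b) = (b + o) + b = o + 2*b)
-3228*n(-1, A(2, Z((5*6)*3))) = -3228*sqrt((-1)**2 + (2 + 2*(-2))**2) = -3228*sqrt(1 + (2 - 4)**2) = -3228*sqrt(1 + (-2)**2) = -3228*sqrt(1 + 4) = -3228*sqrt(5)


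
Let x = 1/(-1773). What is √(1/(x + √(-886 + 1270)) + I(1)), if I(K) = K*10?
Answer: √(1763 + 141840*√6)/√(-1 + 14184*√6) ≈ 3.1703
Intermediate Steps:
x = -1/1773 ≈ -0.00056402
I(K) = 10*K
√(1/(x + √(-886 + 1270)) + I(1)) = √(1/(-1/1773 + √(-886 + 1270)) + 10*1) = √(1/(-1/1773 + √384) + 10) = √(1/(-1/1773 + 8*√6) + 10) = √(10 + 1/(-1/1773 + 8*√6))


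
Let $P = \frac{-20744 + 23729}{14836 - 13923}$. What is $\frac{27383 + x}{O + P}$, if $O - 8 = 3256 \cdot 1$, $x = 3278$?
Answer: $\frac{27993493}{2983017} \approx 9.3843$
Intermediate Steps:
$P = \frac{2985}{913} \approx 3.2694$
$O = 3264$ ($O = 8 + 3256 \cdot 1 = 8 + 3256 = 3264$)
$\frac{27383 + x}{O + P} = \frac{27383 + 3278}{3264 + \frac{2985}{913}} = \frac{30661}{\frac{2983017}{913}} = 30661 \cdot \frac{913}{2983017} = \frac{27993493}{2983017}$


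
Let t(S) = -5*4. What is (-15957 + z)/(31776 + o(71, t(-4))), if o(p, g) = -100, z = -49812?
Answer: -65769/31676 ≈ -2.0763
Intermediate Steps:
t(S) = -20
(-15957 + z)/(31776 + o(71, t(-4))) = (-15957 - 49812)/(31776 - 100) = -65769/31676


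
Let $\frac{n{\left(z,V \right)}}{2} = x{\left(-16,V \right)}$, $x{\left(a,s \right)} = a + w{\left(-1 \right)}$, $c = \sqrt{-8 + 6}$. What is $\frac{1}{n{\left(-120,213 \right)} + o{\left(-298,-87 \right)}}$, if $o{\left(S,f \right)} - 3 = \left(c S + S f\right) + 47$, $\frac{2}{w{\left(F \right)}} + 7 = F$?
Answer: $\frac{103774}{2692971201} + \frac{1192 i \sqrt{2}}{2692971201} \approx 3.8535 \cdot 10^{-5} + 6.2598 \cdot 10^{-7} i$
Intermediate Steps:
$c = i \sqrt{2}$ ($c = \sqrt{-2} = i \sqrt{2} \approx 1.4142 i$)
$w{\left(F \right)} = \frac{2}{-7 + F}$
$o{\left(S,f \right)} = 50 + S f + i S \sqrt{2}$ ($o{\left(S,f \right)} = 3 + \left(\left(i \sqrt{2} S + S f\right) + 47\right) = 3 + \left(\left(i S \sqrt{2} + S f\right) + 47\right) = 3 + \left(\left(S f + i S \sqrt{2}\right) + 47\right) = 3 + \left(47 + S f + i S \sqrt{2}\right) = 50 + S f + i S \sqrt{2}$)
$x{\left(a,s \right)} = - \frac{1}{4} + a$ ($x{\left(a,s \right)} = a + \frac{2}{-7 - 1} = a + \frac{2}{-8} = a + 2 \left(- \frac{1}{8}\right) = a - \frac{1}{4} = - \frac{1}{4} + a$)
$n{\left(z,V \right)} = - \frac{65}{2}$ ($n{\left(z,V \right)} = 2 \left(- \frac{1}{4} - 16\right) = 2 \left(- \frac{65}{4}\right) = - \frac{65}{2}$)
$\frac{1}{n{\left(-120,213 \right)} + o{\left(-298,-87 \right)}} = \frac{1}{- \frac{65}{2} + \left(50 - -25926 + i \left(-298\right) \sqrt{2}\right)} = \frac{1}{- \frac{65}{2} + \left(50 + 25926 - 298 i \sqrt{2}\right)} = \frac{1}{- \frac{65}{2} + \left(25976 - 298 i \sqrt{2}\right)} = \frac{1}{\frac{51887}{2} - 298 i \sqrt{2}}$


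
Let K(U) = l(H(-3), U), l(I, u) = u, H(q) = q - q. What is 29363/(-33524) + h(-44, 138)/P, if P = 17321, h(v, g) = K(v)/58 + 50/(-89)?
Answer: -45269030195/51679559156 ≈ -0.87596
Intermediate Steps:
H(q) = 0
K(U) = U
h(v, g) = -50/89 + v/58 (h(v, g) = v/58 + 50/(-89) = v*(1/58) + 50*(-1/89) = v/58 - 50/89 = -50/89 + v/58)
29363/(-33524) + h(-44, 138)/P = 29363/(-33524) + (-50/89 + (1/58)*(-44))/17321 = 29363*(-1/33524) + (-50/89 - 22/29)*(1/17321) = -29363/33524 - 3408/2581*1/17321 = -29363/33524 - 3408/44705501 = -45269030195/51679559156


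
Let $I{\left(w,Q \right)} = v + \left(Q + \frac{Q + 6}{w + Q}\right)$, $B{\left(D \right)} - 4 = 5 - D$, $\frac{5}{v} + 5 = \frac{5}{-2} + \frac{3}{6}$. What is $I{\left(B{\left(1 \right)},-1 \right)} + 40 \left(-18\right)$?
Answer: $-721$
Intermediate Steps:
$v = - \frac{5}{7}$ ($v = \frac{5}{-5 + \left(\frac{5}{-2} + \frac{3}{6}\right)} = \frac{5}{-5 + \left(5 \left(- \frac{1}{2}\right) + 3 \cdot \frac{1}{6}\right)} = \frac{5}{-5 + \left(- \frac{5}{2} + \frac{1}{2}\right)} = \frac{5}{-5 - 2} = \frac{5}{-7} = 5 \left(- \frac{1}{7}\right) = - \frac{5}{7} \approx -0.71429$)
$B{\left(D \right)} = 9 - D$ ($B{\left(D \right)} = 4 - \left(-5 + D\right) = 9 - D$)
$I{\left(w,Q \right)} = - \frac{5}{7} + Q + \frac{6 + Q}{Q + w}$ ($I{\left(w,Q \right)} = - \frac{5}{7} + \left(Q + \frac{Q + 6}{w + Q}\right) = - \frac{5}{7} + \left(Q + \frac{6 + Q}{Q + w}\right) = - \frac{5}{7} + Q + \frac{6 + Q}{Q + w}$)
$I{\left(B{\left(1 \right)},-1 \right)} + 40 \left(-18\right) = \frac{6 + \left(-1\right)^{2} - \frac{5 \left(9 - 1\right)}{7} + \frac{2}{7} \left(-1\right) - \left(9 - 1\right)}{-1 + \left(9 - 1\right)} + 40 \left(-18\right) = \frac{6 + 1 - \frac{5 \left(9 - 1\right)}{7} - \frac{2}{7} - \left(9 - 1\right)}{-1 + \left(9 - 1\right)} - 720 = \frac{6 + 1 - \frac{40}{7} - \frac{2}{7} - 8}{-1 + 8} - 720 = \frac{6 + 1 - \frac{40}{7} - \frac{2}{7} - 8}{7} - 720 = \frac{1}{7} \left(-7\right) - 720 = -1 - 720 = -721$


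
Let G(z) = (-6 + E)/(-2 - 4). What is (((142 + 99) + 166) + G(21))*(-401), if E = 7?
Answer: -978841/6 ≈ -1.6314e+5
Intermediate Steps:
G(z) = -⅙ (G(z) = (-6 + 7)/(-2 - 4) = 1/(-6) = 1*(-⅙) = -⅙)
(((142 + 99) + 166) + G(21))*(-401) = (((142 + 99) + 166) - ⅙)*(-401) = ((241 + 166) - ⅙)*(-401) = (407 - ⅙)*(-401) = (2441/6)*(-401) = -978841/6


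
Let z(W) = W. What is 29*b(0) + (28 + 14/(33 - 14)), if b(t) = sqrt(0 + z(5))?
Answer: 546/19 + 29*sqrt(5) ≈ 93.583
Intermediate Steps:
b(t) = sqrt(5) (b(t) = sqrt(0 + 5) = sqrt(5))
29*b(0) + (28 + 14/(33 - 14)) = 29*sqrt(5) + (28 + 14/(33 - 14)) = 29*sqrt(5) + (28 + 14/19) = 29*sqrt(5) + 546/19 = 546/19 + 29*sqrt(5)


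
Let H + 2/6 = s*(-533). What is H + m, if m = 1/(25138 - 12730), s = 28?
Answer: -185181127/12408 ≈ -14924.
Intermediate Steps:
m = 1/12408 ≈ 8.0593e-5
H = -44773/3 (H = -⅓ + 28*(-533) = -⅓ - 14924 = -44773/3 ≈ -14924.)
H + m = -44773/3 + 1/12408 = -185181127/12408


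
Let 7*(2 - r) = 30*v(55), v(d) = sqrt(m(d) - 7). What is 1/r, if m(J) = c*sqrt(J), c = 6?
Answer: 1/(2 - 30*sqrt(-7 + 6*sqrt(55))/7) ≈ -0.041248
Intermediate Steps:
m(J) = 6*sqrt(J)
v(d) = sqrt(-7 + 6*sqrt(d)) (v(d) = sqrt(6*sqrt(d) - 7) = sqrt(-7 + 6*sqrt(d)))
r = 2 - 30*sqrt(-7 + 6*sqrt(55))/7 ≈ -24.244
1/r = 1/(2 - 30*sqrt(-7 + 6*sqrt(55))/7)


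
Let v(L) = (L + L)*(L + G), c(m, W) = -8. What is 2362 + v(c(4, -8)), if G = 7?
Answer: 2378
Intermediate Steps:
v(L) = 2*L*(7 + L) (v(L) = (L + L)*(L + 7) = (2*L)*(7 + L) = 2*L*(7 + L))
2362 + v(c(4, -8)) = 2362 + 2*(-8)*(7 - 8) = 2362 + 2*(-8)*(-1) = 2362 + 16 = 2378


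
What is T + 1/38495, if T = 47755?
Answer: 1838328726/38495 ≈ 47755.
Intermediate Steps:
T + 1/38495 = 47755 + 1/38495 = 1838328726/38495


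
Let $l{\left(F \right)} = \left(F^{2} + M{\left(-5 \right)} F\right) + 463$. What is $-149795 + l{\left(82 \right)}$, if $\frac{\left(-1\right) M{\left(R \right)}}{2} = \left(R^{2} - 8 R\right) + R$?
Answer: $-152448$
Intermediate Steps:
$M{\left(R \right)} = - 2 R^{2} + 14 R$ ($M{\left(R \right)} = - 2 \left(\left(R^{2} - 8 R\right) + R\right) = - 2 \left(R^{2} - 7 R\right) = - 2 R^{2} + 14 R$)
$l{\left(F \right)} = 463 + F^{2} - 120 F$ ($l{\left(F \right)} = \left(F^{2} + 2 \left(-5\right) \left(7 - -5\right) F\right) + 463 = \left(F^{2} + 2 \left(-5\right) \left(7 + 5\right) F\right) + 463 = \left(F^{2} + 2 \left(-5\right) 12 F\right) + 463 = \left(F^{2} - 120 F\right) + 463 = 463 + F^{2} - 120 F$)
$-149795 + l{\left(82 \right)} = -149795 + \left(463 + 82^{2} - 9840\right) = -149795 + \left(463 + 6724 - 9840\right) = -149795 - 2653 = -152448$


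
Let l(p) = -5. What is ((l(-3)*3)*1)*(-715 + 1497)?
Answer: -11730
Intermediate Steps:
((l(-3)*3)*1)*(-715 + 1497) = (-5*3*1)*(-715 + 1497) = -15*1*782 = -15*782 = -11730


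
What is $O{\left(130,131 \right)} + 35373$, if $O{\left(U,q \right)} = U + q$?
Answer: $35634$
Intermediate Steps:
$O{\left(130,131 \right)} + 35373 = \left(130 + 131\right) + 35373 = 261 + 35373 = 35634$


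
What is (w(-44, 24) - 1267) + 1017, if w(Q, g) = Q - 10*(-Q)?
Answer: -734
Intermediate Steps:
w(Q, g) = 11*Q (w(Q, g) = Q - (-10)*Q = Q + 10*Q = 11*Q)
(w(-44, 24) - 1267) + 1017 = (11*(-44) - 1267) + 1017 = (-484 - 1267) + 1017 = -1751 + 1017 = -734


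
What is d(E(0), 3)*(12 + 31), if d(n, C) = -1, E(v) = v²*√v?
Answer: -43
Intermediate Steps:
E(v) = v^(5/2)
d(E(0), 3)*(12 + 31) = -(12 + 31) = -1*43 = -43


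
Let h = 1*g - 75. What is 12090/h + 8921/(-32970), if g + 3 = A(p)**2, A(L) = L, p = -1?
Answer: -57042031/362670 ≈ -157.28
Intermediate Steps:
g = -2 (g = -3 + (-1)**2 = -3 + 1 = -2)
h = -77 (h = 1*(-2) - 75 = -2 - 75 = -77)
12090/h + 8921/(-32970) = 12090/(-77) + 8921/(-32970) = 12090*(-1/77) + 8921*(-1/32970) = -12090/77 - 8921/32970 = -57042031/362670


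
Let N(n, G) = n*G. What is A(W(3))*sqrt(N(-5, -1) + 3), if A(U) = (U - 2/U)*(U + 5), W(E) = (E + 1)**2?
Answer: 2667*sqrt(2)/4 ≈ 942.93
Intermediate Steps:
N(n, G) = G*n
W(E) = (1 + E)**2
A(U) = (5 + U)*(U - 2/U) (A(U) = (U - 2/U)*(5 + U) = (5 + U)*(U - 2/U))
A(W(3))*sqrt(N(-5, -1) + 3) = (-2 + ((1 + 3)**2)**2 - 10/(1 + 3)**2 + 5*(1 + 3)**2)*sqrt(-1*(-5) + 3) = (-2 + (4**2)**2 - 10/(4**2) + 5*4**2)*sqrt(5 + 3) = (-2 + 16**2 - 10/16 + 5*16)*sqrt(8) = (-2 + 256 - 10*1/16 + 80)*(2*sqrt(2)) = (-2 + 256 - 5/8 + 80)*(2*sqrt(2)) = 2667*(2*sqrt(2))/8 = 2667*sqrt(2)/4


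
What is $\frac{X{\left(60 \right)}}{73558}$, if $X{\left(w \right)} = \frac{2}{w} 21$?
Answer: $\frac{7}{735580} \approx 9.5163 \cdot 10^{-6}$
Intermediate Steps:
$X{\left(w \right)} = \frac{42}{w}$
$\frac{X{\left(60 \right)}}{73558} = \frac{42 \cdot \frac{1}{60}}{73558} = 42 \cdot \frac{1}{60} \cdot \frac{1}{73558} = \frac{7}{10} \cdot \frac{1}{73558} = \frac{7}{735580}$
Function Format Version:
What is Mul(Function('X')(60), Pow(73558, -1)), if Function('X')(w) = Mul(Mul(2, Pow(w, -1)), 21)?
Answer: Rational(7, 735580) ≈ 9.5163e-6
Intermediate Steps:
Function('X')(w) = Mul(42, Pow(w, -1))
Mul(Function('X')(60), Pow(73558, -1)) = Mul(Mul(42, Pow(60, -1)), Pow(73558, -1)) = Mul(Mul(42, Rational(1, 60)), Rational(1, 73558)) = Mul(Rational(7, 10), Rational(1, 73558)) = Rational(7, 735580)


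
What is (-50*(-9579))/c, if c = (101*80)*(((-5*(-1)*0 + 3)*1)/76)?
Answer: 303335/202 ≈ 1501.7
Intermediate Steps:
c = 6060/19 (c = 8080*(((5*0 + 3)*1)*(1/76)) = 8080*(((0 + 3)*1)*(1/76)) = 8080*((3*1)*(1/76)) = 8080*(3*(1/76)) = 8080*(3/76) = 6060/19 ≈ 318.95)
(-50*(-9579))/c = (-50*(-9579))/(6060/19) = 478950*(19/6060) = 303335/202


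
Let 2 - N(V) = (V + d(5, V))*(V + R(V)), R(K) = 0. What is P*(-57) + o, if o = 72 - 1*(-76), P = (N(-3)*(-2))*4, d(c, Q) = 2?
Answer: -308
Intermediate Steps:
N(V) = 2 - V*(2 + V) (N(V) = 2 - (V + 2)*(V + 0) = 2 - (2 + V)*V = 2 - V*(2 + V))
P = 8 (P = ((2 - 1*(-3)**2 - 2*(-3))*(-2))*4 = ((2 - 1*9 + 6)*(-2))*4 = ((2 - 9 + 6)*(-2))*4 = -1*(-2)*4 = 2*4 = 8)
o = 148 (o = 72 + 76 = 148)
P*(-57) + o = 8*(-57) + 148 = -456 + 148 = -308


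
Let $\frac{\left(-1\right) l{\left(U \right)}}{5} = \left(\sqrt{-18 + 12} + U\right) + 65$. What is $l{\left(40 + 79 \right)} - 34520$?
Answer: $-35440 - 5 i \sqrt{6} \approx -35440.0 - 12.247 i$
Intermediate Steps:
$l{\left(U \right)} = -325 - 5 U - 5 i \sqrt{6}$ ($l{\left(U \right)} = - 5 \left(\left(\sqrt{-18 + 12} + U\right) + 65\right) = - 5 \left(\left(\sqrt{-6} + U\right) + 65\right) = - 5 \left(\left(i \sqrt{6} + U\right) + 65\right) = - 5 \left(\left(U + i \sqrt{6}\right) + 65\right) = - 5 \left(65 + U + i \sqrt{6}\right) = -325 - 5 U - 5 i \sqrt{6}$)
$l{\left(40 + 79 \right)} - 34520 = \left(-325 - 5 \left(40 + 79\right) - 5 i \sqrt{6}\right) - 34520 = \left(-325 - 595 - 5 i \sqrt{6}\right) - 34520 = \left(-920 - 5 i \sqrt{6}\right) - 34520 = -35440 - 5 i \sqrt{6}$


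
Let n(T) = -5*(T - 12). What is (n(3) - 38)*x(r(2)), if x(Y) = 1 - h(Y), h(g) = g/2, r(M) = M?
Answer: 0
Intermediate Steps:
h(g) = g/2 (h(g) = g*(½) = g/2)
n(T) = 60 - 5*T (n(T) = -5*(-12 + T) = 60 - 5*T)
x(Y) = 1 - Y/2
(n(3) - 38)*x(r(2)) = ((60 - 5*3) - 38)*(1 - ½*2) = ((60 - 15) - 38)*(1 - 1) = (45 - 38)*0 = 7*0 = 0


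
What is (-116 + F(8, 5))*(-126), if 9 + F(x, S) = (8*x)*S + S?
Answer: -25200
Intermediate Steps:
F(x, S) = -9 + S + 8*S*x (F(x, S) = -9 + ((8*x)*S + S) = -9 + (8*S*x + S) = -9 + (S + 8*S*x) = -9 + S + 8*S*x)
(-116 + F(8, 5))*(-126) = (-116 + (-9 + 5 + 8*5*8))*(-126) = (-116 + (-9 + 5 + 320))*(-126) = (-116 + 316)*(-126) = 200*(-126) = -25200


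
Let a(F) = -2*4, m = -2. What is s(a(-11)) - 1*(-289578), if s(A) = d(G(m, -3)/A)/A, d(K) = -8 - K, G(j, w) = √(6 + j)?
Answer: 9266527/32 ≈ 2.8958e+5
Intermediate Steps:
a(F) = -8
s(A) = (-8 - 2/A)/A (s(A) = (-8 - √(6 - 2)/A)/A = (-8 - √4/A)/A = (-8 - 2/A)/A)
s(a(-11)) - 1*(-289578) = 2*(-1 - 4*(-8))/(-8)² - 1*(-289578) = 2*(1/64)*(-1 + 32) + 289578 = 2*(1/64)*31 + 289578 = 31/32 + 289578 = 9266527/32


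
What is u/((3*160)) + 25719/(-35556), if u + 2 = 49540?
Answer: 72876167/711120 ≈ 102.48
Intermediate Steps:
u = 49538 (u = -2 + 49540 = 49538)
u/((3*160)) + 25719/(-35556) = 49538/((3*160)) + 25719/(-35556) = 49538/480 + 25719*(-1/35556) = 49538*(1/480) - 8573/11852 = 24769/240 - 8573/11852 = 72876167/711120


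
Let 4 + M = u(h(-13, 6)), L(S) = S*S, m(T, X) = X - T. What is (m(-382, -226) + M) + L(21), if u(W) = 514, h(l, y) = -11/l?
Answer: 1107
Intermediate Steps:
L(S) = S²
M = 510 (M = -4 + 514 = 510)
(m(-382, -226) + M) + L(21) = ((-226 - 1*(-382)) + 510) + 21² = ((-226 + 382) + 510) + 441 = (156 + 510) + 441 = 666 + 441 = 1107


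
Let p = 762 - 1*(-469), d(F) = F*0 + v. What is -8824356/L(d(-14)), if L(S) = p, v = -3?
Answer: -8824356/1231 ≈ -7168.4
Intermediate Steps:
d(F) = -3 (d(F) = F*0 - 3 = 0 - 3 = -3)
p = 1231 (p = 762 + 469 = 1231)
L(S) = 1231
-8824356/L(d(-14)) = -8824356/1231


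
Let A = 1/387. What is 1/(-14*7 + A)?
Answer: -387/37925 ≈ -0.010204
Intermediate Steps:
A = 1/387 ≈ 0.0025840
1/(-14*7 + A) = 1/(-14*7 + 1/387) = 1/(-98 + 1/387) = 1/(-37925/387) = -387/37925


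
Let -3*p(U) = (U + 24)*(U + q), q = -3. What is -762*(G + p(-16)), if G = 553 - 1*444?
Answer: -121666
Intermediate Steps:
G = 109 (G = 553 - 444 = 109)
p(U) = -(-3 + U)*(24 + U)/3 (p(U) = -(U + 24)*(U - 3)/3 = -(24 + U)*(-3 + U)/3 = -(-3 + U)*(24 + U)/3)
-762*(G + p(-16)) = -762*(109 + (24 - 7*(-16) - 1/3*(-16)**2)) = -762*(109 + (24 + 112 - 1/3*256)) = -762*(109 + (24 + 112 - 256/3)) = -762*(109 + 152/3) = -762*479/3 = -121666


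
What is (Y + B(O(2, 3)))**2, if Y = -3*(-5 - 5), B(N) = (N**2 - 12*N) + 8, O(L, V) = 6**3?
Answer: 1944986404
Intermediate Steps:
O(L, V) = 216
B(N) = 8 + N**2 - 12*N
Y = 30 (Y = -3*(-10) = 30)
(Y + B(O(2, 3)))**2 = (30 + (8 + 216**2 - 12*216))**2 = (30 + (8 + 46656 - 2592))**2 = (30 + 44072)**2 = 44102**2 = 1944986404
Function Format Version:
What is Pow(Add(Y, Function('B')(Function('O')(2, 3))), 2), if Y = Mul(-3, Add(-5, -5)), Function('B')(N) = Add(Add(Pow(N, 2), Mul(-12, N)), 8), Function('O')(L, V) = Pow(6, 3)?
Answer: 1944986404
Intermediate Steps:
Function('O')(L, V) = 216
Function('B')(N) = Add(8, Pow(N, 2), Mul(-12, N))
Y = 30 (Y = Mul(-3, -10) = 30)
Pow(Add(Y, Function('B')(Function('O')(2, 3))), 2) = Pow(Add(30, Add(8, Pow(216, 2), Mul(-12, 216))), 2) = Pow(Add(30, Add(8, 46656, -2592)), 2) = Pow(Add(30, 44072), 2) = Pow(44102, 2) = 1944986404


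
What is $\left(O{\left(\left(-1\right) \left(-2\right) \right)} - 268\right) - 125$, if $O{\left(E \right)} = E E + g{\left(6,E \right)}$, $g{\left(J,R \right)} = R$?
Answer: $-387$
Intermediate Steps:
$O{\left(E \right)} = E + E^{2}$ ($O{\left(E \right)} = E E + E = E^{2} + E = E + E^{2}$)
$\left(O{\left(\left(-1\right) \left(-2\right) \right)} - 268\right) - 125 = \left(\left(-1\right) \left(-2\right) \left(1 - -2\right) - 268\right) - 125 = \left(2 \left(1 + 2\right) - 268\right) - 125 = \left(2 \cdot 3 - 268\right) - 125 = \left(6 - 268\right) - 125 = -262 - 125 = -387$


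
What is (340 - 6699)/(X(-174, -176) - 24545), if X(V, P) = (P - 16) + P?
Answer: 6359/24913 ≈ 0.25525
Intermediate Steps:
X(V, P) = -16 + 2*P (X(V, P) = (-16 + P) + P = -16 + 2*P)
(340 - 6699)/(X(-174, -176) - 24545) = (340 - 6699)/((-16 + 2*(-176)) - 24545) = -6359/((-16 - 352) - 24545) = -6359/(-368 - 24545) = -6359/(-24913) = -6359*(-1/24913) = 6359/24913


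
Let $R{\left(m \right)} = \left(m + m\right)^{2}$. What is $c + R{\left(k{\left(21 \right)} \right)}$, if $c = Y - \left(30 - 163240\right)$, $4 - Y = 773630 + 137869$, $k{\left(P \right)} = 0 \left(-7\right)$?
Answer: $-748285$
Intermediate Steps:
$k{\left(P \right)} = 0$
$Y = -911495$ ($Y = 4 - \left(773630 + 137869\right) = 4 - 911499 = -911495$)
$R{\left(m \right)} = 4 m^{2}$ ($R{\left(m \right)} = \left(2 m\right)^{2} = 4 m^{2}$)
$c = -748285$ ($c = -911495 - \left(30 - 163240\right) = -911495 - -163210 = -911495 + 163210 = -748285$)
$c + R{\left(k{\left(21 \right)} \right)} = -748285 + 4 \cdot 0^{2} = -748285 + 4 \cdot 0 = -748285 + 0 = -748285$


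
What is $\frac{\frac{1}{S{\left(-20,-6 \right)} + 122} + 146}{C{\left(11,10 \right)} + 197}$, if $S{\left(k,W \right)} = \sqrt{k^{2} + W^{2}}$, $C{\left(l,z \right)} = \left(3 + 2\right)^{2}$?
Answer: $\frac{1054765}{1603728} - \frac{\sqrt{109}}{1603728} \approx 0.65769$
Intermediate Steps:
$C{\left(l,z \right)} = 25$ ($C{\left(l,z \right)} = 5^{2} = 25$)
$S{\left(k,W \right)} = \sqrt{W^{2} + k^{2}}$
$\frac{\frac{1}{S{\left(-20,-6 \right)} + 122} + 146}{C{\left(11,10 \right)} + 197} = \frac{\frac{1}{\sqrt{\left(-6\right)^{2} + \left(-20\right)^{2}} + 122} + 146}{25 + 197} = \frac{\frac{1}{\sqrt{36 + 400} + 122} + 146}{222} = \left(\frac{1}{\sqrt{436} + 122} + 146\right) \frac{1}{222} = \left(\frac{1}{2 \sqrt{109} + 122} + 146\right) \frac{1}{222} = \left(\frac{1}{122 + 2 \sqrt{109}} + 146\right) \frac{1}{222} = \left(146 + \frac{1}{122 + 2 \sqrt{109}}\right) \frac{1}{222} = \frac{73}{111} + \frac{1}{222 \left(122 + 2 \sqrt{109}\right)}$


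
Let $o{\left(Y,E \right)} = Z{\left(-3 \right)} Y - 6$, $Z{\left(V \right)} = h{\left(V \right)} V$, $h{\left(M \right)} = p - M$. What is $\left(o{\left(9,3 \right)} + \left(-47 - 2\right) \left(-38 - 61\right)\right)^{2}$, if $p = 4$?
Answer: $21678336$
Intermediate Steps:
$h{\left(M \right)} = 4 - M$
$Z{\left(V \right)} = V \left(4 - V\right)$ ($Z{\left(V \right)} = \left(4 - V\right) V = V \left(4 - V\right)$)
$o{\left(Y,E \right)} = -6 - 21 Y$ ($o{\left(Y,E \right)} = - 3 \left(4 - -3\right) Y - 6 = - 3 \left(4 + 3\right) Y - 6 = \left(-3\right) 7 Y - 6 = - 21 Y - 6 = -6 - 21 Y$)
$\left(o{\left(9,3 \right)} + \left(-47 - 2\right) \left(-38 - 61\right)\right)^{2} = \left(\left(-6 - 189\right) + \left(-47 - 2\right) \left(-38 - 61\right)\right)^{2} = \left(\left(-6 - 189\right) - -4851\right)^{2} = \left(-195 + 4851\right)^{2} = 4656^{2} = 21678336$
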